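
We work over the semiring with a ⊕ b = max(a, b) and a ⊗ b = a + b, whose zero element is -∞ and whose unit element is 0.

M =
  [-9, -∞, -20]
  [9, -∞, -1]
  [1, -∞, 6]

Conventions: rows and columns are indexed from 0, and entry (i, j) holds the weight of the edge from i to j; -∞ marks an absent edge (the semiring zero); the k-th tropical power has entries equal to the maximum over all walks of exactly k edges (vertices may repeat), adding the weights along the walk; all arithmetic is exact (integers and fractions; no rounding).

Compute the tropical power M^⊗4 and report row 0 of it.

M^⊗2:
  [-18, -∞, -14]
  [0, -∞, 5]
  [7, -∞, 12]
M^⊗3:
  [-13, -∞, -8]
  [6, -∞, 11]
  [13, -∞, 18]
M^⊗4:
  [-7, -∞, -2]
  [12, -∞, 17]
  [19, -∞, 24]
Answer: row 0 of M^⊗4 = [-7, -∞, -2]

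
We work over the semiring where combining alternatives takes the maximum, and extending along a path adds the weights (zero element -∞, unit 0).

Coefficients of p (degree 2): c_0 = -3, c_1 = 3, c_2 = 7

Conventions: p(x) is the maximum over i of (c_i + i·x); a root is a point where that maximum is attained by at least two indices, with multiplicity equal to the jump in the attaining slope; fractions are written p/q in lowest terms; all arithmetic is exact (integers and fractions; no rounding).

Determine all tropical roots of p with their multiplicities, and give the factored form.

hull edge (i=0, c=-3) to (i=1, c=3): slope 6, span 1
hull edge (i=1, c=3) to (i=2, c=7): slope 4, span 1
Factored form: p(x) = 7 ⊗ (x ⊕ (-6)) ⊗ (x ⊕ (-4))
Answer: roots = -6 (mult 1), -4 (mult 1)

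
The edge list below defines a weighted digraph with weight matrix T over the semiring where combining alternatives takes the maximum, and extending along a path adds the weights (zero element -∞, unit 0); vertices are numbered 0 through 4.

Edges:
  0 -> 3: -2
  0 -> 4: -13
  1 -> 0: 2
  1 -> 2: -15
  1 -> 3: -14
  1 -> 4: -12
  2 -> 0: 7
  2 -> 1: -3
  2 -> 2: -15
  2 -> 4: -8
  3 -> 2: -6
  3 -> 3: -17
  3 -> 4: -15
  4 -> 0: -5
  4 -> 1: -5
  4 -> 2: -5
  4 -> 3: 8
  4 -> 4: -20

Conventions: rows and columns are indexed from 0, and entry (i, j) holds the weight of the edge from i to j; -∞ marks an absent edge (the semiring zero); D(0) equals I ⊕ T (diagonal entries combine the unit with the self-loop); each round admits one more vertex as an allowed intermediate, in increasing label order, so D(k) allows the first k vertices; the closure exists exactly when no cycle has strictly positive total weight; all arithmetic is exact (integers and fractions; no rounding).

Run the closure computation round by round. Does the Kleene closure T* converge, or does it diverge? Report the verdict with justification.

D(0):
  [0, -∞, -∞, -2, -13]
  [2, 0, -15, -14, -12]
  [7, -3, 0, -∞, -8]
  [-∞, -∞, -6, 0, -15]
  [-5, -5, -5, 8, 0]
D(1):
  [0, -∞, -∞, -2, -13]
  [2, 0, -15, 0, -11]
  [7, -3, 0, 5, -6]
  [-∞, -∞, -6, 0, -15]
  [-5, -5, -5, 8, 0]
D(2):
  [0, -∞, -∞, -2, -13]
  [2, 0, -15, 0, -11]
  [7, -3, 0, 5, -6]
  [-∞, -∞, -6, 0, -15]
  [-3, -5, -5, 8, 0]
D(3):
  [0, -∞, -∞, -2, -13]
  [2, 0, -15, 0, -11]
  [7, -3, 0, 5, -6]
  [1, -9, -6, 0, -12]
  [2, -5, -5, 8, 0]
D(4):
  [0, -11, -8, -2, -13]
  [2, 0, -6, 0, -11]
  [7, -3, 0, 5, -6]
  [1, -9, -6, 0, -12]
  [9, -1, 2, 8, 0]
D(5):
  [0, -11, -8, -2, -13]
  [2, 0, -6, 0, -11]
  [7, -3, 0, 5, -6]
  [1, -9, -6, 0, -12]
  [9, -1, 2, 8, 0]
Key observation: every diagonal entry stays at the unit through all rounds, so no improving cycle exists.
Answer: CONVERGES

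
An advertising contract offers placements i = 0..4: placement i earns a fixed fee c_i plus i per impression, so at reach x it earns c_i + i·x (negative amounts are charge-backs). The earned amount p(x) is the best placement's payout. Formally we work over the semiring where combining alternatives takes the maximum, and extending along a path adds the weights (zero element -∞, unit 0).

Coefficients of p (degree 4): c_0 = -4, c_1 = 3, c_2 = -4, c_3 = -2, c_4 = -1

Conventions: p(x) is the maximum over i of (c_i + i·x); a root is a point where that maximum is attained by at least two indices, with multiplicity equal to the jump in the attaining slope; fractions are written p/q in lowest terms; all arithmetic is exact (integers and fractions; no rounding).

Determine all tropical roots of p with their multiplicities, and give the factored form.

hull edge (i=0, c=-4) to (i=1, c=3): slope 7, span 1
hull edge (i=1, c=3) to (i=4, c=-1): slope -4/3, span 3
Factored form: p(x) = -1 ⊗ (x ⊕ (-7)) ⊗ (x ⊕ 4/3) ⊗ (x ⊕ 4/3) ⊗ (x ⊕ 4/3)
Answer: roots = -7 (mult 1), 4/3 (mult 3)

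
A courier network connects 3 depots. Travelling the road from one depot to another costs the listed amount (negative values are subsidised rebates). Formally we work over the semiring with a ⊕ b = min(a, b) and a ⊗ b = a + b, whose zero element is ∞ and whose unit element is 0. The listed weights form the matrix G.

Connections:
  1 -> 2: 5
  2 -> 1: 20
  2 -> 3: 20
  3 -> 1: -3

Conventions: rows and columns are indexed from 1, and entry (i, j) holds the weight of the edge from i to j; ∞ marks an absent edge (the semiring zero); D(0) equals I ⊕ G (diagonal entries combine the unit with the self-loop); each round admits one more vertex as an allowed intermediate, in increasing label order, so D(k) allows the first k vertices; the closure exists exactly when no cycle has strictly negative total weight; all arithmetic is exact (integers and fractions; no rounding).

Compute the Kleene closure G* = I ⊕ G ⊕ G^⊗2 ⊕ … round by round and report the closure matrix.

D(0):
  [0, 5, ∞]
  [20, 0, 20]
  [-3, ∞, 0]
D(1):
  [0, 5, ∞]
  [20, 0, 20]
  [-3, 2, 0]
D(2):
  [0, 5, 25]
  [20, 0, 20]
  [-3, 2, 0]
D(3):
  [0, 5, 25]
  [17, 0, 20]
  [-3, 2, 0]
Answer: G* = [[0, 5, 25], [17, 0, 20], [-3, 2, 0]]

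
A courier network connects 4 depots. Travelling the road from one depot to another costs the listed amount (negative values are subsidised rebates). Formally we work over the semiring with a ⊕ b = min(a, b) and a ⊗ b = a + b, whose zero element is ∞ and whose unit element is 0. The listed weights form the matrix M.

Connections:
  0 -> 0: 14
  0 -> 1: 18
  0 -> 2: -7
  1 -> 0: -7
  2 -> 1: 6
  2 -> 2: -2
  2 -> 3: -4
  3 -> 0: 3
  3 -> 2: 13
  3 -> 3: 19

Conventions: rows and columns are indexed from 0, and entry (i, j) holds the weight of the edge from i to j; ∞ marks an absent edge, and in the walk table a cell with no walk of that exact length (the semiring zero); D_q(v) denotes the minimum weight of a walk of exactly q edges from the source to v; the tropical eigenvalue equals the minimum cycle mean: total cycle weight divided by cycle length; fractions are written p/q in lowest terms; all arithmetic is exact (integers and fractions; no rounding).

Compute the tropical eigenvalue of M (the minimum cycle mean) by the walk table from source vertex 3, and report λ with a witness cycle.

q=0: [∞, ∞, ∞, 0]
q=1: [3, ∞, 13, 19]
q=2: [17, 19, -4, 9]
q=3: [12, 2, -6, -8]
q=4: [-5, 0, -8, -10]
Optimal cycle mean attained by: cycle 0->2->1->0, total (-7) + 6 + (-7), length 3.
Answer: λ = -8/3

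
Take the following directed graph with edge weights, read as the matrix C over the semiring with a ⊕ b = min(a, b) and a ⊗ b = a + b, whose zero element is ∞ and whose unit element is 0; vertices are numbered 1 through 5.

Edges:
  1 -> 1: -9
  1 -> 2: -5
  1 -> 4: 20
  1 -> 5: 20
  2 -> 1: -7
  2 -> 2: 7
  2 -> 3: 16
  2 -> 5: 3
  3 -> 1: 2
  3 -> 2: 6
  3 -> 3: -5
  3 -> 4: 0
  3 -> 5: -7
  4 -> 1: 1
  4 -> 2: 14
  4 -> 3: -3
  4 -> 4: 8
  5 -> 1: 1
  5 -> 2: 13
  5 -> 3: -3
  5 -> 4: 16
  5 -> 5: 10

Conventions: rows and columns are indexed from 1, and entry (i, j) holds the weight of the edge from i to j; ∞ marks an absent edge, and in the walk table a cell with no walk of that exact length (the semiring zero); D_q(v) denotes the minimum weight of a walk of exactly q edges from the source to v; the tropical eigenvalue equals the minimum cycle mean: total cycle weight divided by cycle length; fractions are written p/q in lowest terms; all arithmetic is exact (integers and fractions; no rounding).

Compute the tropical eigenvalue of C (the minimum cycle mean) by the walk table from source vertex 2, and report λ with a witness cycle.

q=0: [∞, 0, ∞, ∞, ∞]
q=1: [-7, 7, 16, ∞, 3]
q=2: [-16, -12, 0, 13, 9]
q=3: [-25, -21, -5, 0, -9]
q=4: [-34, -30, -12, -5, -18]
q=5: [-43, -39, -21, -14, -27]
Optimal cycle mean attained by: cycle 1->1, total (-9), length 1.
Answer: λ = -9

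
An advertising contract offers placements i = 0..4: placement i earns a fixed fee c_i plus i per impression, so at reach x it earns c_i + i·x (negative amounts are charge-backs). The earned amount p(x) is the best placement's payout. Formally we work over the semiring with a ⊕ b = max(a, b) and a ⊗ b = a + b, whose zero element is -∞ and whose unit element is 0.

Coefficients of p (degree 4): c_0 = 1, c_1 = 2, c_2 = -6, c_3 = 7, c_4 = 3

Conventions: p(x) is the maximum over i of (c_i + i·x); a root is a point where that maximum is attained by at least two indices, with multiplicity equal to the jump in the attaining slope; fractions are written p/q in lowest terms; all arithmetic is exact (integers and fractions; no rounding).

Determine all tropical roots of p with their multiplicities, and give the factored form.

hull edge (i=0, c=1) to (i=3, c=7): slope 2, span 3
hull edge (i=3, c=7) to (i=4, c=3): slope -4, span 1
Factored form: p(x) = 3 ⊗ (x ⊕ (-2)) ⊗ (x ⊕ (-2)) ⊗ (x ⊕ (-2)) ⊗ (x ⊕ 4)
Answer: roots = -2 (mult 3), 4 (mult 1)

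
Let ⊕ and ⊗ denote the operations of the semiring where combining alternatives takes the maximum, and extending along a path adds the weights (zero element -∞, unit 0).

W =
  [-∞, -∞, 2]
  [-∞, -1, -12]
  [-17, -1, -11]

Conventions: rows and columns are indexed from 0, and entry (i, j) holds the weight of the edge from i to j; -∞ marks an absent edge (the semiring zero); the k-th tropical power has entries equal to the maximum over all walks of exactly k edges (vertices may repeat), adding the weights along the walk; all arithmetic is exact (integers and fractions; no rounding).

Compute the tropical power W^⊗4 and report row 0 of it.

W^⊗2:
  [-15, 1, -9]
  [-29, -2, -13]
  [-28, -2, -13]
W^⊗3:
  [-26, 0, -11]
  [-30, -3, -14]
  [-30, -3, -14]
W^⊗4:
  [-28, -1, -12]
  [-31, -4, -15]
  [-31, -4, -15]
Answer: row 0 of W^⊗4 = [-28, -1, -12]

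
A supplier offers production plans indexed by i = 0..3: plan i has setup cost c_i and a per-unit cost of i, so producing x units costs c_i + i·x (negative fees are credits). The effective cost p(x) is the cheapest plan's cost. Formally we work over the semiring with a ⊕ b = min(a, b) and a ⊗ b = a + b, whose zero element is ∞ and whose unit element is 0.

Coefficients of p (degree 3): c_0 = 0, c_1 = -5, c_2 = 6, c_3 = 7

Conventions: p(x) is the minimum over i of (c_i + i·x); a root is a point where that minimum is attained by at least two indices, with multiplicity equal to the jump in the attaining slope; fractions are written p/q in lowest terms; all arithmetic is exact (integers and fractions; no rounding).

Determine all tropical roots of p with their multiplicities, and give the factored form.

hull edge (i=0, c=0) to (i=1, c=-5): slope -5, span 1
hull edge (i=1, c=-5) to (i=3, c=7): slope 6, span 2
Factored form: p(x) = 7 ⊗ (x ⊕ (-6)) ⊗ (x ⊕ (-6)) ⊗ (x ⊕ 5)
Answer: roots = -6 (mult 2), 5 (mult 1)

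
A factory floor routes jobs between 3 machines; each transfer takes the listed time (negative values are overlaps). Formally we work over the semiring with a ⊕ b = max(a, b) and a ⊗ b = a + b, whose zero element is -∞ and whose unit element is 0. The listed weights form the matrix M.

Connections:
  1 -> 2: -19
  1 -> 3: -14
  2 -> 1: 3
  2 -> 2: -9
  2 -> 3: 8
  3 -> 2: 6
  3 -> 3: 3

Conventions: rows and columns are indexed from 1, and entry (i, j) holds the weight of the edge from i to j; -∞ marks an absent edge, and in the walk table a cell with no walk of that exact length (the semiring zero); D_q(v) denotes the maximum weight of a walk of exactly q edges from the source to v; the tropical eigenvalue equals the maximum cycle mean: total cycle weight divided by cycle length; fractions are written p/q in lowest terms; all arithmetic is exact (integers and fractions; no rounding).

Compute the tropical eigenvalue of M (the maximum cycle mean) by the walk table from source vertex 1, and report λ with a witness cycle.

q=0: [0, -∞, -∞]
q=1: [-∞, -19, -14]
q=2: [-16, -8, -11]
q=3: [-5, -5, 0]
Optimal cycle mean attained by: cycle 2->3->2, total 8 + 6, length 2.
Answer: λ = 7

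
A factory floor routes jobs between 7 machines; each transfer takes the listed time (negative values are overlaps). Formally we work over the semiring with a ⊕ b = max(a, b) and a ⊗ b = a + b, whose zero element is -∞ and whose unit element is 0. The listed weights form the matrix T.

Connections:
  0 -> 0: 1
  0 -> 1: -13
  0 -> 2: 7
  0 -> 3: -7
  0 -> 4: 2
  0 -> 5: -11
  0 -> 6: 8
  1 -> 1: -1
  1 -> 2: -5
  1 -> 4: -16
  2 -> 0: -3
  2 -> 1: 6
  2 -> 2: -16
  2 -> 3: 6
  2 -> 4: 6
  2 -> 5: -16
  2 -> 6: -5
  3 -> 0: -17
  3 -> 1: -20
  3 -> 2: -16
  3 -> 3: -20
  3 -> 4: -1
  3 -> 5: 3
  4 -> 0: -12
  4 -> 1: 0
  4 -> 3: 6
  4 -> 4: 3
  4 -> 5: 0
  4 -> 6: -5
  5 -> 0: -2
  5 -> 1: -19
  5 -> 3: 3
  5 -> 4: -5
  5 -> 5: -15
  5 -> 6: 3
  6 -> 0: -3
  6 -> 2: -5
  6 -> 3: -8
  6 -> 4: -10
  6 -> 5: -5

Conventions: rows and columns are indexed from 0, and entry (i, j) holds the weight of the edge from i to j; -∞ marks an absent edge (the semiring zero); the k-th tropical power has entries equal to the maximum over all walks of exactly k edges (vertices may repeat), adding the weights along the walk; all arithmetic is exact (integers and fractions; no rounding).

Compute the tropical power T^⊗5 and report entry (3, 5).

T^⊗2:
  [5, 13, 8, 13, 13, 3, 9]
  [-8, 1, -6, 1, 1, -16, -10]
  [-2, 6, 4, 12, 9, 9, 5]
  [1, -1, -10, 6, 2, -1, 6]
  [-2, 3, -5, 9, 6, 9, 3]
  [0, -5, 5, 1, 2, 6, 6]
  [-2, 1, 4, 1, 1, -5, 5]
T^⊗3:
  [6, 14, 12, 19, 16, 16, 13]
  [-7, 1, -1, 7, 4, 4, 0]
  [7, 10, 5, 15, 12, 15, 12]
  [3, 2, 8, 8, 5, 9, 9]
  [7, 6, 5, 12, 9, 12, 12]
  [4, 11, 7, 11, 11, 4, 9]
  [2, 10, 5, 10, 10, 4, 6]
T^⊗4:
  [14, 18, 13, 22, 19, 22, 19]
  [2, 5, 0, 10, 7, 10, 7]
  [13, 12, 14, 18, 15, 18, 18]
  [7, 14, 10, 14, 14, 11, 12]
  [10, 11, 14, 15, 12, 15, 15]
  [6, 13, 11, 17, 14, 14, 12]
  [3, 11, 9, 16, 13, 13, 10]
T^⊗5:
  [20, 19, 21, 25, 22, 25, 25]
  [8, 7, 9, 13, 10, 13, 13]
  [16, 20, 20, 21, 20, 21, 21]
  [9, 16, 14, 20, 17, 17, 15]
  [13, 20, 17, 20, 20, 18, 18]
  [12, 17, 13, 20, 17, 20, 17]
  [11, 15, 10, 19, 16, 19, 16]
Key observation: the optimum is the walk 3->5->0->2->3->5, with weight 3 + (-2) + 7 + 6 + 3 = 17.
Optimal value attained by: walk 3->5->0->2->3->5.
Answer: (T^⊗5)[3][5] = 17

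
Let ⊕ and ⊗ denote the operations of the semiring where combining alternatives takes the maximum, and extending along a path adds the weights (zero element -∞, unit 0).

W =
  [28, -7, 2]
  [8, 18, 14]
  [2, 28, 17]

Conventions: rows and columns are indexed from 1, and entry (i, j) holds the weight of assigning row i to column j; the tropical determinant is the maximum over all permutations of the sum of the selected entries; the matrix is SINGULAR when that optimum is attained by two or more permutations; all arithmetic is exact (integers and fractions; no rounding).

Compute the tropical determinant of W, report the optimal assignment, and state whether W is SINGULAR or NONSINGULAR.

σ = (1, 2, 3): 28 + 18 + 17 = 63
σ = (1, 3, 2): 28 + 14 + 28 = 70
σ = (2, 1, 3): (-7) + 8 + 17 = 18
σ = (2, 3, 1): (-7) + 14 + 2 = 9
σ = (3, 1, 2): 2 + 8 + 28 = 38
σ = (3, 2, 1): 2 + 18 + 2 = 22
Optimal value attained by: σ = (1, 3, 2).
Answer: det⊕(W) = 70; verdict: NONSINGULAR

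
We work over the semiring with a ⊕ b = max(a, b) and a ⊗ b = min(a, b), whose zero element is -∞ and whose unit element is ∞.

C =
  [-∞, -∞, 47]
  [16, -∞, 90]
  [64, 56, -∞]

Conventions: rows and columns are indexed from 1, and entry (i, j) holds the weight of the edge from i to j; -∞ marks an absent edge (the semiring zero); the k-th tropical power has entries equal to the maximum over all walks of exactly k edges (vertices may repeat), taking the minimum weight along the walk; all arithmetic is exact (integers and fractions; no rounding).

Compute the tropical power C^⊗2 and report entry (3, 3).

C^⊗2:
  [47, 47, -∞]
  [64, 56, 16]
  [16, -∞, 56]
Key observation: the optimum is the walk 3->2->3, with weight 56 min 90 = 56.
Optimal value attained by: walk 3->2->3.
Answer: (C^⊗2)[3][3] = 56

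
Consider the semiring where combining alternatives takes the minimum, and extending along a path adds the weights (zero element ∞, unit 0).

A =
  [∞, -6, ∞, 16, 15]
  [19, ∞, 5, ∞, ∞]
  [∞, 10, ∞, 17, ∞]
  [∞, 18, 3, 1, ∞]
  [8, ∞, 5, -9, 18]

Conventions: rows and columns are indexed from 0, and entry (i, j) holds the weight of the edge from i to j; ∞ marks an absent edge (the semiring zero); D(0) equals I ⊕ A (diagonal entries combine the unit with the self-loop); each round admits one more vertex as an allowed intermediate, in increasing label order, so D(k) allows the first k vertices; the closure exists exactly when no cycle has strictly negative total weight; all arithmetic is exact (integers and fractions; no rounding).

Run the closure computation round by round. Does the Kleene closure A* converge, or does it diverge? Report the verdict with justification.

D(0):
  [0, -6, ∞, 16, 15]
  [19, 0, 5, ∞, ∞]
  [∞, 10, 0, 17, ∞]
  [∞, 18, 3, 0, ∞]
  [8, ∞, 5, -9, 0]
D(1):
  [0, -6, ∞, 16, 15]
  [19, 0, 5, 35, 34]
  [∞, 10, 0, 17, ∞]
  [∞, 18, 3, 0, ∞]
  [8, 2, 5, -9, 0]
D(2):
  [0, -6, -1, 16, 15]
  [19, 0, 5, 35, 34]
  [29, 10, 0, 17, 44]
  [37, 18, 3, 0, 52]
  [8, 2, 5, -9, 0]
D(3):
  [0, -6, -1, 16, 15]
  [19, 0, 5, 22, 34]
  [29, 10, 0, 17, 44]
  [32, 13, 3, 0, 47]
  [8, 2, 5, -9, 0]
D(4):
  [0, -6, -1, 16, 15]
  [19, 0, 5, 22, 34]
  [29, 10, 0, 17, 44]
  [32, 13, 3, 0, 47]
  [8, 2, -6, -9, 0]
D(5):
  [0, -6, -1, 6, 15]
  [19, 0, 5, 22, 34]
  [29, 10, 0, 17, 44]
  [32, 13, 3, 0, 47]
  [8, 2, -6, -9, 0]
Key observation: every diagonal entry stays at the unit through all rounds, so no improving cycle exists.
Answer: CONVERGES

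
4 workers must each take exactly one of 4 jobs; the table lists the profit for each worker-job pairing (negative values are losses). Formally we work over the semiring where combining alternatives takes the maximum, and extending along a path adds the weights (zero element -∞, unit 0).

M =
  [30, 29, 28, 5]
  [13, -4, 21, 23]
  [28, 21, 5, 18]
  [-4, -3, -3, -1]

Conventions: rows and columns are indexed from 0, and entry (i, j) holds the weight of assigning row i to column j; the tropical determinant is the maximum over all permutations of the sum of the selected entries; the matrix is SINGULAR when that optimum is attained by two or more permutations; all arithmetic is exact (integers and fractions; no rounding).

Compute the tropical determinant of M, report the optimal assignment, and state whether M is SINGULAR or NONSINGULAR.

σ = (0, 1, 2, 3): 30 + (-4) + 5 + (-1) = 30
σ = (0, 1, 3, 2): 30 + (-4) + 18 + (-3) = 41
σ = (0, 2, 1, 3): 30 + 21 + 21 + (-1) = 71
σ = (0, 2, 3, 1): 30 + 21 + 18 + (-3) = 66
σ = (0, 3, 1, 2): 30 + 23 + 21 + (-3) = 71
σ = (0, 3, 2, 1): 30 + 23 + 5 + (-3) = 55
σ = (1, 0, 2, 3): 29 + 13 + 5 + (-1) = 46
σ = (1, 0, 3, 2): 29 + 13 + 18 + (-3) = 57
σ = (1, 2, 0, 3): 29 + 21 + 28 + (-1) = 77
σ = (1, 2, 3, 0): 29 + 21 + 18 + (-4) = 64
σ = (1, 3, 0, 2): 29 + 23 + 28 + (-3) = 77
σ = (1, 3, 2, 0): 29 + 23 + 5 + (-4) = 53
σ = (2, 0, 1, 3): 28 + 13 + 21 + (-1) = 61
σ = (2, 0, 3, 1): 28 + 13 + 18 + (-3) = 56
σ = (2, 1, 0, 3): 28 + (-4) + 28 + (-1) = 51
σ = (2, 1, 3, 0): 28 + (-4) + 18 + (-4) = 38
σ = (2, 3, 0, 1): 28 + 23 + 28 + (-3) = 76
σ = (2, 3, 1, 0): 28 + 23 + 21 + (-4) = 68
σ = (3, 0, 1, 2): 5 + 13 + 21 + (-3) = 36
σ = (3, 0, 2, 1): 5 + 13 + 5 + (-3) = 20
σ = (3, 1, 0, 2): 5 + (-4) + 28 + (-3) = 26
σ = (3, 1, 2, 0): 5 + (-4) + 5 + (-4) = 2
σ = (3, 2, 0, 1): 5 + 21 + 28 + (-3) = 51
σ = (3, 2, 1, 0): 5 + 21 + 21 + (-4) = 43
Optimal value attained by: σ = (1, 2, 0, 3).
Answer: det⊕(M) = 77; verdict: SINGULAR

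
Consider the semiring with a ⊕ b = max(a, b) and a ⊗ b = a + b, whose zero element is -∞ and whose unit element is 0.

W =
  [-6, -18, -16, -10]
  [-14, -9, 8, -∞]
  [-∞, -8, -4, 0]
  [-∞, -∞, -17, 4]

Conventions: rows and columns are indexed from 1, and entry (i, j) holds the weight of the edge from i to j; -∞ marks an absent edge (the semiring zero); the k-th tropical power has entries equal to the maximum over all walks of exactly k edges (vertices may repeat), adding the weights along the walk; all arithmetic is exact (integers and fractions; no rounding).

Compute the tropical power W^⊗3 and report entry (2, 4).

W^⊗2:
  [-12, -24, -10, -6]
  [-20, 0, 4, 8]
  [-22, -12, 0, 4]
  [-∞, -25, -13, 8]
W^⊗3:
  [-18, -18, -14, -2]
  [-14, -4, 8, 12]
  [-26, -8, -4, 8]
  [-39, -21, -9, 12]
Key observation: the optimum is the walk 2->3->4->4, with weight 8 + 0 + 4 = 12.
Optimal value attained by: walk 2->3->4->4.
Answer: (W^⊗3)[2][4] = 12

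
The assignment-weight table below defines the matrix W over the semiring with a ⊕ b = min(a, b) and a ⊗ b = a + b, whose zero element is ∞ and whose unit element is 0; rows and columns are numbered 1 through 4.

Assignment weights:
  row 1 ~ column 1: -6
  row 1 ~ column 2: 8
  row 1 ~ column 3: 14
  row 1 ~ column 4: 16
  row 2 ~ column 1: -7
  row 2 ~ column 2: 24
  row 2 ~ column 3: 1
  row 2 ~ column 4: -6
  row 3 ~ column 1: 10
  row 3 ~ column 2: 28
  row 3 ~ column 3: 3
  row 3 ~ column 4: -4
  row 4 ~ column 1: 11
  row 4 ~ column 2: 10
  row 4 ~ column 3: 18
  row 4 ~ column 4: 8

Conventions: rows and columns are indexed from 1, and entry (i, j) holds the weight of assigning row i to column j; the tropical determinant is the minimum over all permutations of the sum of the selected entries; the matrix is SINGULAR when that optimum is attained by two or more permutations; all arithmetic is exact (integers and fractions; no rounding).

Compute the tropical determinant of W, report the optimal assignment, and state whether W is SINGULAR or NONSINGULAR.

σ = (1, 2, 3, 4): (-6) + 24 + 3 + 8 = 29
σ = (1, 2, 4, 3): (-6) + 24 + (-4) + 18 = 32
σ = (1, 3, 2, 4): (-6) + 1 + 28 + 8 = 31
σ = (1, 3, 4, 2): (-6) + 1 + (-4) + 10 = 1
σ = (1, 4, 2, 3): (-6) + (-6) + 28 + 18 = 34
σ = (1, 4, 3, 2): (-6) + (-6) + 3 + 10 = 1
σ = (2, 1, 3, 4): 8 + (-7) + 3 + 8 = 12
σ = (2, 1, 4, 3): 8 + (-7) + (-4) + 18 = 15
σ = (2, 3, 1, 4): 8 + 1 + 10 + 8 = 27
σ = (2, 3, 4, 1): 8 + 1 + (-4) + 11 = 16
σ = (2, 4, 1, 3): 8 + (-6) + 10 + 18 = 30
σ = (2, 4, 3, 1): 8 + (-6) + 3 + 11 = 16
σ = (3, 1, 2, 4): 14 + (-7) + 28 + 8 = 43
σ = (3, 1, 4, 2): 14 + (-7) + (-4) + 10 = 13
σ = (3, 2, 1, 4): 14 + 24 + 10 + 8 = 56
σ = (3, 2, 4, 1): 14 + 24 + (-4) + 11 = 45
σ = (3, 4, 1, 2): 14 + (-6) + 10 + 10 = 28
σ = (3, 4, 2, 1): 14 + (-6) + 28 + 11 = 47
σ = (4, 1, 2, 3): 16 + (-7) + 28 + 18 = 55
σ = (4, 1, 3, 2): 16 + (-7) + 3 + 10 = 22
σ = (4, 2, 1, 3): 16 + 24 + 10 + 18 = 68
σ = (4, 2, 3, 1): 16 + 24 + 3 + 11 = 54
σ = (4, 3, 1, 2): 16 + 1 + 10 + 10 = 37
σ = (4, 3, 2, 1): 16 + 1 + 28 + 11 = 56
Optimal value attained by: σ = (1, 3, 4, 2).
Answer: det⊕(W) = 1; verdict: SINGULAR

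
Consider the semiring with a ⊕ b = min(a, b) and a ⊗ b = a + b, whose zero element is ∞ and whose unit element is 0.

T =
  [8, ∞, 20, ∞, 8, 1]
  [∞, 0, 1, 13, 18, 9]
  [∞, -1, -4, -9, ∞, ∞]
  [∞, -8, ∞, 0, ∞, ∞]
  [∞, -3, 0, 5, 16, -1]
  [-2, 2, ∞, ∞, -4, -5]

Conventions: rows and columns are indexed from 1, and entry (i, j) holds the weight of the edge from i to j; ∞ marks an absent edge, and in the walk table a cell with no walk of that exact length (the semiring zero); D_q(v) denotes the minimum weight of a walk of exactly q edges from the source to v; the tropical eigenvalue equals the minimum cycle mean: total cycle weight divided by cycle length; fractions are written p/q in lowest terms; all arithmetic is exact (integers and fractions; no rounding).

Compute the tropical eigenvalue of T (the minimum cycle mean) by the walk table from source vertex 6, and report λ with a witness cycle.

q=0: [∞, ∞, ∞, ∞, ∞, 0]
q=1: [-2, 2, ∞, ∞, -4, -5]
q=2: [-7, -7, -4, 1, -9, -10]
q=3: [-12, -12, -9, -13, -14, -15]
q=4: [-17, -21, -14, -18, -19, -20]
q=5: [-22, -26, -20, -23, -24, -25]
q=6: [-27, -31, -25, -29, -29, -30]
Optimal cycle mean attained by: cycle 2->3->4->2, total 1 + (-9) + (-8), length 3.
Answer: λ = -16/3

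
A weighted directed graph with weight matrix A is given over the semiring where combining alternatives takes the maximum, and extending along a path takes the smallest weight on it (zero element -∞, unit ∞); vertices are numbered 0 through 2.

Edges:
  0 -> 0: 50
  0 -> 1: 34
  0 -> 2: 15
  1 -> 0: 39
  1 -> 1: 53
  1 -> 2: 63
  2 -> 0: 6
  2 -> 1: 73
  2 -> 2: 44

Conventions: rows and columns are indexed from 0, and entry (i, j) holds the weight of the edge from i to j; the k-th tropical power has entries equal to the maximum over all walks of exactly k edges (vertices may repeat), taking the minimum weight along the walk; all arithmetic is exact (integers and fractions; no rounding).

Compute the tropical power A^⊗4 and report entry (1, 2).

A^⊗2:
  [50, 34, 34]
  [39, 63, 53]
  [39, 53, 63]
A^⊗3:
  [50, 34, 34]
  [39, 53, 63]
  [39, 63, 53]
A^⊗4:
  [50, 34, 34]
  [39, 63, 53]
  [39, 53, 63]
Key observation: the optimum is the walk 1->1->2->1->2, with weight 53 min 63 min 73 min 63 = 53.
Optimal value attained by: walk 1->1->2->1->2.
Answer: (A^⊗4)[1][2] = 53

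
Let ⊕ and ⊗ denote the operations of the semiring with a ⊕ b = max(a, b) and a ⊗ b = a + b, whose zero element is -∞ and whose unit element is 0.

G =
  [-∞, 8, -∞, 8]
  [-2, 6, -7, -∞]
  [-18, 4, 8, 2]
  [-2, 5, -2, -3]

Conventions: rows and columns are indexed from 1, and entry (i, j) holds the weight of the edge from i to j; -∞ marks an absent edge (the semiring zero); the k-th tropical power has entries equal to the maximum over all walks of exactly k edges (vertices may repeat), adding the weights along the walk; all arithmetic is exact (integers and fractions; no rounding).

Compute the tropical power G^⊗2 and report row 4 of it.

G^⊗2:
  [6, 14, 6, 5]
  [4, 12, 1, 6]
  [2, 12, 16, 10]
  [3, 11, 6, 6]
Answer: row 4 of G^⊗2 = [3, 11, 6, 6]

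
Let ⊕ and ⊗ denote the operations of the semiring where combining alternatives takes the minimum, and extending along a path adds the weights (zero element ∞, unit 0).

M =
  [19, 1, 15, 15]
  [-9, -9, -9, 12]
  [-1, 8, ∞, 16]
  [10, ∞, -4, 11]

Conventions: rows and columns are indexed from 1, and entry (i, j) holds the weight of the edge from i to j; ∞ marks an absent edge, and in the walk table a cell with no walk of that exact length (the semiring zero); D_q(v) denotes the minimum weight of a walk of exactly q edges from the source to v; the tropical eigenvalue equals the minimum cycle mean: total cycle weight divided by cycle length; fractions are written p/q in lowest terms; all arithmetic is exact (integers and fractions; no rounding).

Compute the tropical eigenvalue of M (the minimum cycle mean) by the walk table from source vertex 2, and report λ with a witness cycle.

q=0: [∞, 0, ∞, ∞]
q=1: [-9, -9, -9, 12]
q=2: [-18, -18, -18, 3]
q=3: [-27, -27, -27, -6]
q=4: [-36, -36, -36, -15]
Optimal cycle mean attained by: cycle 2->2, total (-9), length 1.
Answer: λ = -9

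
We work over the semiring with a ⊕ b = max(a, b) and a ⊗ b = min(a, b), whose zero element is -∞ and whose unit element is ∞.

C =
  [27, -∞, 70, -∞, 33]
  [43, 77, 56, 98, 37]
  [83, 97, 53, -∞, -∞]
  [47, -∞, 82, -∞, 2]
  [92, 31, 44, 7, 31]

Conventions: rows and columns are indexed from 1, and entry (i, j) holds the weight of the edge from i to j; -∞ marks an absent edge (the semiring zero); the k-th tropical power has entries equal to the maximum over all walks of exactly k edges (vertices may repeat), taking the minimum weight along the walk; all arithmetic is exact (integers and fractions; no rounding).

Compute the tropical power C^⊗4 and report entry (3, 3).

C^⊗2:
  [70, 70, 53, 7, 31]
  [56, 77, 82, 77, 37]
  [53, 77, 70, 97, 37]
  [82, 82, 53, 2, 33]
  [44, 44, 70, 31, 33]
C^⊗3:
  [53, 70, 70, 70, 37]
  [82, 82, 77, 77, 37]
  [70, 77, 82, 77, 37]
  [53, 77, 70, 82, 37]
  [70, 70, 53, 44, 37]
C^⊗4:
  [70, 70, 70, 70, 37]
  [77, 77, 77, 82, 37]
  [82, 82, 77, 77, 37]
  [70, 77, 82, 77, 37]
  [53, 70, 70, 70, 37]
Key observation: the optimum is the walk 3->2->2->4->3, with weight 97 min 77 min 98 min 82 = 77.
Optimal value attained by: walk 3->2->2->4->3.
Answer: (C^⊗4)[3][3] = 77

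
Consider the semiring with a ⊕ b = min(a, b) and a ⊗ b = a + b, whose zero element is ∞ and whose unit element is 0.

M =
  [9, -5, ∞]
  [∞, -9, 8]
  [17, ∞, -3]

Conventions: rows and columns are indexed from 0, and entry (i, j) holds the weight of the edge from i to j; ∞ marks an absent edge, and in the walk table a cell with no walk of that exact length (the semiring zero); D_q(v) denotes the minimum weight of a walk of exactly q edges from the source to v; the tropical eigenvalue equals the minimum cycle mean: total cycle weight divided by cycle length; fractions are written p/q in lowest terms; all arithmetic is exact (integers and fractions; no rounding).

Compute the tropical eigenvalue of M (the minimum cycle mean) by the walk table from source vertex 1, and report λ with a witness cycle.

q=0: [∞, 0, ∞]
q=1: [∞, -9, 8]
q=2: [25, -18, -1]
q=3: [16, -27, -10]
Optimal cycle mean attained by: cycle 1->1, total (-9), length 1.
Answer: λ = -9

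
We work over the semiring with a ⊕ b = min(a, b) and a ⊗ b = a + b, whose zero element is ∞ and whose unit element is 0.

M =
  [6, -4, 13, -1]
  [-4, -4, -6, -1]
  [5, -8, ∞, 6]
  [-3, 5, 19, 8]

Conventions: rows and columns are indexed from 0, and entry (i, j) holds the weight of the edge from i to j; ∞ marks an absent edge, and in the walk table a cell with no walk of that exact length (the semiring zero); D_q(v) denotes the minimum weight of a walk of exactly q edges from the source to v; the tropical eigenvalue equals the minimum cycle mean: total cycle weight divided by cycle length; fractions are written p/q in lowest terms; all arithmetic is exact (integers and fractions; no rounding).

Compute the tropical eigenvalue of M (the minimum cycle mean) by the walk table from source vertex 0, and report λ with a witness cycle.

q=0: [0, ∞, ∞, ∞]
q=1: [6, -4, 13, -1]
q=2: [-8, -8, -10, -5]
q=3: [-12, -18, -14, -9]
q=4: [-22, -22, -24, -19]
Optimal cycle mean attained by: cycle 1->2->1, total (-6) + (-8), length 2.
Answer: λ = -7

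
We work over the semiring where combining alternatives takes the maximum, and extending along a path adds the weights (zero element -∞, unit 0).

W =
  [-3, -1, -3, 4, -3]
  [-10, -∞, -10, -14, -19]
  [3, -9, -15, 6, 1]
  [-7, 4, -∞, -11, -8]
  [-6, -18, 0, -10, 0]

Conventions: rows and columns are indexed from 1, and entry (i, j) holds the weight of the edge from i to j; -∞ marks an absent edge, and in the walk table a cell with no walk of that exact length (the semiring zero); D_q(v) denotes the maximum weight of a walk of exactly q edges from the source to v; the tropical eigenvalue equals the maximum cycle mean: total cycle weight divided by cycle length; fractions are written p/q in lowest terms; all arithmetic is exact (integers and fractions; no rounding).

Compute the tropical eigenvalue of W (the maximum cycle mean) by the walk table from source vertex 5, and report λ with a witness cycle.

q=0: [-∞, -∞, -∞, -∞, 0]
q=1: [-6, -18, 0, -10, 0]
q=2: [3, -6, 0, 6, 1]
q=3: [3, 10, 1, 7, 1]
q=4: [4, 11, 1, 7, 2]
q=5: [4, 11, 2, 8, 2]
Optimal cycle mean attained by: cycle 3->5->3, total 1 + 0, length 2.
Answer: λ = 1/2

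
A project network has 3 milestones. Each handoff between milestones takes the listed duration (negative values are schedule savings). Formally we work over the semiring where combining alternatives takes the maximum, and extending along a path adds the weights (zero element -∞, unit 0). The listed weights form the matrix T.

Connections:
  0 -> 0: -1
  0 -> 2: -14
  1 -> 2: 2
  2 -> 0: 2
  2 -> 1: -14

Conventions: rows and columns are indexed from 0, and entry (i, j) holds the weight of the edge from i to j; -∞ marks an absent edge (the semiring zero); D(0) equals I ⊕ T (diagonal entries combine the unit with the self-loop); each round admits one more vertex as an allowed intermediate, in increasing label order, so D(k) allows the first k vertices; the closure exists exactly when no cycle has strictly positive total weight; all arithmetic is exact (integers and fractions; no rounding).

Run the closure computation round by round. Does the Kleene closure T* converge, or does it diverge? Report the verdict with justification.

D(0):
  [0, -∞, -14]
  [-∞, 0, 2]
  [2, -14, 0]
D(1):
  [0, -∞, -14]
  [-∞, 0, 2]
  [2, -14, 0]
D(2):
  [0, -∞, -14]
  [-∞, 0, 2]
  [2, -14, 0]
D(3):
  [0, -28, -14]
  [4, 0, 2]
  [2, -14, 0]
Key observation: every diagonal entry stays at the unit through all rounds, so no improving cycle exists.
Answer: CONVERGES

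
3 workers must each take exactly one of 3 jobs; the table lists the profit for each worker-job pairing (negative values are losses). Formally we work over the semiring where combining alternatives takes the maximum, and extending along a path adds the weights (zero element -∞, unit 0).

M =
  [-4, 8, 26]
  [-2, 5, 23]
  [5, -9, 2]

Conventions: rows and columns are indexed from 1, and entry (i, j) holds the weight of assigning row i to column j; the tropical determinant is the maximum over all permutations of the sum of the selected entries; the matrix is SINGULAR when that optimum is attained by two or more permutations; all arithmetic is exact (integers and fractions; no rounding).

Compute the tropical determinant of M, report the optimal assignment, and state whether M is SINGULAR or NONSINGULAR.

σ = (1, 2, 3): (-4) + 5 + 2 = 3
σ = (1, 3, 2): (-4) + 23 + (-9) = 10
σ = (2, 1, 3): 8 + (-2) + 2 = 8
σ = (2, 3, 1): 8 + 23 + 5 = 36
σ = (3, 1, 2): 26 + (-2) + (-9) = 15
σ = (3, 2, 1): 26 + 5 + 5 = 36
Optimal value attained by: σ = (2, 3, 1).
Answer: det⊕(M) = 36; verdict: SINGULAR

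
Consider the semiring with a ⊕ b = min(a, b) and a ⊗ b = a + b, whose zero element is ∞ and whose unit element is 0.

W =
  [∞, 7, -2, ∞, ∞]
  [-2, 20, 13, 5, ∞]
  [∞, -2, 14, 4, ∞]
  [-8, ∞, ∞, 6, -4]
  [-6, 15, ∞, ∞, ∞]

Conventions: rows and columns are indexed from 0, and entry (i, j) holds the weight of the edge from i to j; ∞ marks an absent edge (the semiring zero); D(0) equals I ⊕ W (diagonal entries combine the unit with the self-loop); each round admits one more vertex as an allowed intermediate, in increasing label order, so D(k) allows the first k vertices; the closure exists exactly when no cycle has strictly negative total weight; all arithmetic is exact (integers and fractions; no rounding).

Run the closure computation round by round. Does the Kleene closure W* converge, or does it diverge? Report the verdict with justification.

D(0):
  [0, 7, -2, ∞, ∞]
  [-2, 0, 13, 5, ∞]
  [∞, -2, 0, 4, ∞]
  [-8, ∞, ∞, 0, -4]
  [-6, 15, ∞, ∞, 0]
D(1):
  [0, 7, -2, ∞, ∞]
  [-2, 0, -4, 5, ∞]
  [∞, -2, 0, 4, ∞]
  [-8, -1, -10, 0, -4]
  [-6, 1, -8, ∞, 0]
Detection: at round 2, diagonal entry (2, 2) turns strictly negative.
Key observation: the cycle 2->1->0->2 has total weight (-2) + (-2) + (-2), which is strictly negative.
Answer: DIVERGES — negative cycle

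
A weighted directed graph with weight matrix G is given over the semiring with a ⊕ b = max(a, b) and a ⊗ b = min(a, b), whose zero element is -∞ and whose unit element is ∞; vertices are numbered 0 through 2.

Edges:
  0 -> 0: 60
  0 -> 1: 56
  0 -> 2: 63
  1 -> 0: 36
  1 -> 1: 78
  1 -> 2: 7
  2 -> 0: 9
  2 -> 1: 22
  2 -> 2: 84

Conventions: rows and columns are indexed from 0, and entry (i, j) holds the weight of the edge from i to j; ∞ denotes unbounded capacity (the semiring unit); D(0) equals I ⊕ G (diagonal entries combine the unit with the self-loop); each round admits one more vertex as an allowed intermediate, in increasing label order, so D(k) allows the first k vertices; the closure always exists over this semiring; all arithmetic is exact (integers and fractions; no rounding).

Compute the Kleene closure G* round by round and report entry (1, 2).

D(0):
  [∞, 56, 63]
  [36, ∞, 7]
  [9, 22, ∞]
D(1):
  [∞, 56, 63]
  [36, ∞, 36]
  [9, 22, ∞]
D(2):
  [∞, 56, 63]
  [36, ∞, 36]
  [22, 22, ∞]
D(3):
  [∞, 56, 63]
  [36, ∞, 36]
  [22, 22, ∞]
Answer: G*[1][2] = 36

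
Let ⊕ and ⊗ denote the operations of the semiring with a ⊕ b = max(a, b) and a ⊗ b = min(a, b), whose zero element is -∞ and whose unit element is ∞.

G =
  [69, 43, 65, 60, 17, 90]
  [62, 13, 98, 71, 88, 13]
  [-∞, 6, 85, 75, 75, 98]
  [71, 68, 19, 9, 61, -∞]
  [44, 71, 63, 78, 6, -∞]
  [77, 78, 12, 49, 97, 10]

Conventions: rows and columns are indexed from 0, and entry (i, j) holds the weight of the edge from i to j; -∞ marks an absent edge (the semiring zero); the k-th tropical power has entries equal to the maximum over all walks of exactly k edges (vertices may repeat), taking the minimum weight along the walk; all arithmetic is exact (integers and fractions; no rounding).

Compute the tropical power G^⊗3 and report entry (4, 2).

G^⊗2:
  [77, 78, 65, 65, 90, 69]
  [71, 71, 85, 78, 75, 98]
  [77, 78, 85, 75, 97, 85]
  [69, 61, 68, 68, 68, 71]
  [71, 68, 71, 71, 71, 63]
  [69, 71, 78, 78, 78, 77]
G^⊗3:
  [69, 71, 78, 78, 78, 77]
  [77, 78, 85, 75, 97, 85]
  [77, 78, 85, 78, 85, 85]
  [71, 71, 68, 68, 71, 69]
  [71, 71, 71, 71, 71, 71]
  [77, 77, 78, 78, 77, 78]
Key observation: the optimum is the walk 4->1->2->2, with weight 71 min 98 min 85 = 71.
Optimal value attained by: walk 4->1->2->2.
Answer: (G^⊗3)[4][2] = 71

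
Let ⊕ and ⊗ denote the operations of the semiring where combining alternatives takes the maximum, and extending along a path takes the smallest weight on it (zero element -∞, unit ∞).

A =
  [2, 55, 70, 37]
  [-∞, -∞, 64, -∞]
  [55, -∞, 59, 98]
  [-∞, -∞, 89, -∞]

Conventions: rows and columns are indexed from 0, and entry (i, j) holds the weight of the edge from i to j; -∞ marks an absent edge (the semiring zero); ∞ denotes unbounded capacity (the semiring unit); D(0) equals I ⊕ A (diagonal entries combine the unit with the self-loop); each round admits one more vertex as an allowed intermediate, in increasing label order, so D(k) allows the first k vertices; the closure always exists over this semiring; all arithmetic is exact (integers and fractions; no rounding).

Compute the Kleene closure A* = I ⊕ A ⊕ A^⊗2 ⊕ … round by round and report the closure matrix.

D(0):
  [∞, 55, 70, 37]
  [-∞, ∞, 64, -∞]
  [55, -∞, ∞, 98]
  [-∞, -∞, 89, ∞]
D(1):
  [∞, 55, 70, 37]
  [-∞, ∞, 64, -∞]
  [55, 55, ∞, 98]
  [-∞, -∞, 89, ∞]
D(2):
  [∞, 55, 70, 37]
  [-∞, ∞, 64, -∞]
  [55, 55, ∞, 98]
  [-∞, -∞, 89, ∞]
D(3):
  [∞, 55, 70, 70]
  [55, ∞, 64, 64]
  [55, 55, ∞, 98]
  [55, 55, 89, ∞]
D(4):
  [∞, 55, 70, 70]
  [55, ∞, 64, 64]
  [55, 55, ∞, 98]
  [55, 55, 89, ∞]
Answer: A* = [[∞, 55, 70, 70], [55, ∞, 64, 64], [55, 55, ∞, 98], [55, 55, 89, ∞]]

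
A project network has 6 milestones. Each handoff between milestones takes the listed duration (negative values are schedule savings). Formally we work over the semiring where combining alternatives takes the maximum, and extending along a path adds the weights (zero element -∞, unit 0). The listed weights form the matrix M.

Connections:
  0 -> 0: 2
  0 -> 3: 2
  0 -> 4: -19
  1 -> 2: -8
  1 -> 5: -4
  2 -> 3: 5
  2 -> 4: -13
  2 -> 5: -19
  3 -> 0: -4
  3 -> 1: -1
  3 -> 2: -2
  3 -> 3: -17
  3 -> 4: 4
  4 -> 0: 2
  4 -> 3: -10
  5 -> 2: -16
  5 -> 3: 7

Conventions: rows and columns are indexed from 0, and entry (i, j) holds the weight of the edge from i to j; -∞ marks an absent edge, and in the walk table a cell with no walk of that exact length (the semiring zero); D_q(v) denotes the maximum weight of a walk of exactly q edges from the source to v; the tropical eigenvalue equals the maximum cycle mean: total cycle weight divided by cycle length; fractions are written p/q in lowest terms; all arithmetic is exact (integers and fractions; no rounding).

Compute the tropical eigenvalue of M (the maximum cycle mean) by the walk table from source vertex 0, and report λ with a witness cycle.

q=0: [0, -∞, -∞, -∞, -∞, -∞]
q=1: [2, -∞, -∞, 2, -19, -∞]
q=2: [4, 1, 0, 4, 6, -∞]
q=3: [8, 3, 2, 6, 8, -3]
q=4: [10, 5, 4, 10, 10, -1]
q=5: [12, 9, 8, 12, 14, 1]
q=6: [16, 11, 10, 14, 16, 5]
Optimal cycle mean attained by: cycle 0->3->4->0, total 2 + 4 + 2, length 3.
Answer: λ = 8/3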